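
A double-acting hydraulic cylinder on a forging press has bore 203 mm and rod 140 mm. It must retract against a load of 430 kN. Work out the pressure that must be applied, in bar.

Rod-side annular area A_ann = π/4 × (203² − 140²) = 16970 mm^2
Retraction: pressure acts on the annular area.
P = F / A = 430 kN / A

P ≈ 253 bar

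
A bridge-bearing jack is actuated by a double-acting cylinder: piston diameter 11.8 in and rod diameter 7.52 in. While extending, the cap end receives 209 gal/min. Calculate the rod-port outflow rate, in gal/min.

Cap-side area A_cap = π/4 × (11.8 in)² = 109.4 in^2
Rod-side annular area A_ann = π/4 × (11.8² − 7.52²) = 64.94 in^2
Piston speed v = Q_in/A_cap; rod-end outflow Q_out = v × A_ann = Q_in × A_ann/A_cap.

Q_out ≈ 124 gal/min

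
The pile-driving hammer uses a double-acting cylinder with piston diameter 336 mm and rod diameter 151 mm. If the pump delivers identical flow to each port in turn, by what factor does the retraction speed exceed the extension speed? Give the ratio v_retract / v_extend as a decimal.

v_ret/v_ext ≈ 1.25

Cap-side area A_cap = π/4 × (336 mm)² = 88670 mm^2
Rod-side annular area A_ann = π/4 × (336² − 151²) = 70760 mm^2
For equal Q, v ∝ 1/A, so v_ret/v_ext = A_cap/A_ann.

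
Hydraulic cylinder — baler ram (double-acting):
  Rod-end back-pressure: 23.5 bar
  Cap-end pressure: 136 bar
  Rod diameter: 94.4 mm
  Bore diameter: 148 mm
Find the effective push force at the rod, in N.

F ≈ 2.10e5 N

Cap-side area A_cap = π/4 × (148 mm)² = 17200 mm^2
Rod-side annular area A_ann = π/4 × (148² − 94.4²) = 10200 mm^2
Net thrust = P_cap·A_cap − P_rod·A_ann = 2.340e5 N − 23980 N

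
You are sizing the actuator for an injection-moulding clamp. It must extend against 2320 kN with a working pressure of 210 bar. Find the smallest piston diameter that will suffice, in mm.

Extension force acts on the full piston face: F = P × (π/4)D².
D = √(4F / (πP)) = √(4 × 2320 kN / (π × 210 bar))

D ≈ 375 mm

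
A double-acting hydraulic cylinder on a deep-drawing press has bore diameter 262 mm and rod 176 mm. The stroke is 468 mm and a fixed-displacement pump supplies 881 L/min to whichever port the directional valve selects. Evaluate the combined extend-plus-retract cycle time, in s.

Cap-side area A_cap = π/4 × (262 mm)² = 53910 mm^2
Rod-side annular area A_ann = π/4 × (262² − 176²) = 29580 mm^2
t_ext = A_cap·L/Q = 1.718 s
t_ret = A_ann·L/Q = 0.9429 s
t_cycle = t_ext + t_ret

t ≈ 2.66 s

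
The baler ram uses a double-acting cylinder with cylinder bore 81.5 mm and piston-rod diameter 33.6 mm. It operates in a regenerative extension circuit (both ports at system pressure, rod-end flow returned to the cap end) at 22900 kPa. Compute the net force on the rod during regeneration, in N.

With equal pressure on both faces, forces on the annular region cancel; the net push is pressure × rod cross-section.
Rod cross-section A_rod = π/4 × (33.6 mm)² = 886.7 mm^2
F = P × A_rod

F ≈ 20300 N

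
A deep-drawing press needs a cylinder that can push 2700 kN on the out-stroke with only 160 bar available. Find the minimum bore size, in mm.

Extension force acts on the full piston face: F = P × (π/4)D².
D = √(4F / (πP)) = √(4 × 2700 kN / (π × 160 bar))

D ≈ 464 mm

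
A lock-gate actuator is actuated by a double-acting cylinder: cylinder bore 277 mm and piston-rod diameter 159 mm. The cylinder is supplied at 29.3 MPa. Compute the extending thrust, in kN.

F ≈ 1770 kN

Cap-side area A_cap = π/4 × (277 mm)² = 60260 mm^2
F = P × A_cap = 29.3 MPa × A_cap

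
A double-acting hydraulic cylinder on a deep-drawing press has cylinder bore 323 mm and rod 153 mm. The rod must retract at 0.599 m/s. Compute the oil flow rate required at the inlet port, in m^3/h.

Q ≈ 137 m^3/h

Rod-side annular area A_ann = π/4 × (323² − 153²) = 63550 mm^2
Q = A × v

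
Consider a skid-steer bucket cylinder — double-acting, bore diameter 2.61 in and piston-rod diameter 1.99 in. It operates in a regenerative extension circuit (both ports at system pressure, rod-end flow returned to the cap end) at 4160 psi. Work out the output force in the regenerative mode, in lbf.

With equal pressure on both faces, forces on the annular region cancel; the net push is pressure × rod cross-section.
Rod cross-section A_rod = π/4 × (1.99 in)² = 3.110 in^2
F = P × A_rod

F ≈ 12900 lbf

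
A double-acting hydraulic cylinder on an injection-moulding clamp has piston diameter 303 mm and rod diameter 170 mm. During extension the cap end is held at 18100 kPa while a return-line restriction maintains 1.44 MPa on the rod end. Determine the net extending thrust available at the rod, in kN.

Cap-side area A_cap = π/4 × (303 mm)² = 72110 mm^2
Rod-side annular area A_ann = π/4 × (303² − 170²) = 49410 mm^2
Net thrust = P_cap·A_cap − P_rod·A_ann = 1305 kN − 71.15 kN

F ≈ 1230 kN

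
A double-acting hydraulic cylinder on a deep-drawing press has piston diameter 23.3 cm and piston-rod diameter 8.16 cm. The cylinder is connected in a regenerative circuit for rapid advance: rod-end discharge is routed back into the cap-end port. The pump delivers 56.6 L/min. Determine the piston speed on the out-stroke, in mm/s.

v ≈ 180 mm/s

In regeneration the rod-end outflow joins the pump flow into the cap end, so the net volume the pump must supply per unit advance equals the rod cross-section area.
Rod cross-section A_rod = π/4 × (8.16 cm)² = 52.30 cm^2
v = Q_pump / A_rod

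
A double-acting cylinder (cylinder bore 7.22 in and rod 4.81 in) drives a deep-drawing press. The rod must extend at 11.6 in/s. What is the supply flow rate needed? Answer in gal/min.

Q ≈ 123 gal/min

Cap-side area A_cap = π/4 × (7.22 in)² = 40.94 in^2
Q = A × v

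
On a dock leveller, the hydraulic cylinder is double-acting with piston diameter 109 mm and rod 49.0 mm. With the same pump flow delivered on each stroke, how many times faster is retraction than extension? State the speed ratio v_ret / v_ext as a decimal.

v_ret/v_ext ≈ 1.25

Cap-side area A_cap = π/4 × (109 mm)² = 9331 mm^2
Rod-side annular area A_ann = π/4 × (109² − 49.0²) = 7446 mm^2
For equal Q, v ∝ 1/A, so v_ret/v_ext = A_cap/A_ann.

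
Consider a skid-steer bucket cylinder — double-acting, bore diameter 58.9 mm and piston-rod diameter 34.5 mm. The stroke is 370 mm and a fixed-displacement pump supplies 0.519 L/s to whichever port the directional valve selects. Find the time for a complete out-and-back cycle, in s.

Cap-side area A_cap = π/4 × (58.9 mm)² = 2725 mm^2
Rod-side annular area A_ann = π/4 × (58.9² − 34.5²) = 1790 mm^2
t_ext = A_cap·L/Q = 1.942 s
t_ret = A_ann·L/Q = 1.276 s
t_cycle = t_ext + t_ret

t ≈ 3.22 s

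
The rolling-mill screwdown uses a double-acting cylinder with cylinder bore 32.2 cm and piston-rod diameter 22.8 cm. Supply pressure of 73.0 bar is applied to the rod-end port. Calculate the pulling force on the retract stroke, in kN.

Rod-side annular area A_ann = π/4 × (32.2² − 22.8²) = 406.1 cm^2
On retraction the pressure acts on the annular area (bore minus rod).
F = P × A_ann

F ≈ 296 kN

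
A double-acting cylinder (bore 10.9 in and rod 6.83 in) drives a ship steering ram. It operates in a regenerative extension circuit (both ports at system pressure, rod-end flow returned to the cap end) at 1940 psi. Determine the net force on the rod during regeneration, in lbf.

With equal pressure on both faces, forces on the annular region cancel; the net push is pressure × rod cross-section.
Rod cross-section A_rod = π/4 × (6.83 in)² = 36.64 in^2
F = P × A_rod

F ≈ 71100 lbf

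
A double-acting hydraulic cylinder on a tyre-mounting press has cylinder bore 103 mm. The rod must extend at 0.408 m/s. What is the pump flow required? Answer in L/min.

Cap-side area A_cap = π/4 × (103 mm)² = 8332 mm^2
Q = A × v

Q ≈ 204 L/min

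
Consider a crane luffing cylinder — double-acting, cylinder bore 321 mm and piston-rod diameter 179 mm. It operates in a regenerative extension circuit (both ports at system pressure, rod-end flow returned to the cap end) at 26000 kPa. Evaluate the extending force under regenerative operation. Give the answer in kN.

F ≈ 654 kN

With equal pressure on both faces, forces on the annular region cancel; the net push is pressure × rod cross-section.
Rod cross-section A_rod = π/4 × (179 mm)² = 25160 mm^2
F = P × A_rod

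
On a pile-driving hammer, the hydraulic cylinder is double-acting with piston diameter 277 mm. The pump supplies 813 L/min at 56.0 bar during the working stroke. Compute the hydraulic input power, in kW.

Hydraulic power = P × Q

W ≈ 75.9 kW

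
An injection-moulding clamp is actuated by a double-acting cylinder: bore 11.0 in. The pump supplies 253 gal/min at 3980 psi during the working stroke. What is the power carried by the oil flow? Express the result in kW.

W ≈ 438 kW

Hydraulic power = P × Q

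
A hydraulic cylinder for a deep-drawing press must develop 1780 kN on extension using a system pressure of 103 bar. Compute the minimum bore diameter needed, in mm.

Extension force acts on the full piston face: F = P × (π/4)D².
D = √(4F / (πP)) = √(4 × 1780 kN / (π × 103 bar))

D ≈ 469 mm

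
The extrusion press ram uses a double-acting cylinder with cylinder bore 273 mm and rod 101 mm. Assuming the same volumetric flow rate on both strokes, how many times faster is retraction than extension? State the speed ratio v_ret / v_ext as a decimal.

v_ret/v_ext ≈ 1.16

Cap-side area A_cap = π/4 × (273 mm)² = 58530 mm^2
Rod-side annular area A_ann = π/4 × (273² − 101²) = 50520 mm^2
For equal Q, v ∝ 1/A, so v_ret/v_ext = A_cap/A_ann.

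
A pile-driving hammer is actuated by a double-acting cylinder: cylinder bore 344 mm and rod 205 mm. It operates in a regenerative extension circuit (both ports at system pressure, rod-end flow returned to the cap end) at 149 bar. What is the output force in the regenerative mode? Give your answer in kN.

With equal pressure on both faces, forces on the annular region cancel; the net push is pressure × rod cross-section.
Rod cross-section A_rod = π/4 × (205 mm)² = 33010 mm^2
F = P × A_rod

F ≈ 492 kN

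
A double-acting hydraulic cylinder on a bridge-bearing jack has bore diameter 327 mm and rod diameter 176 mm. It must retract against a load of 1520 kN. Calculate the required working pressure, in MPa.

P ≈ 25.5 MPa

Rod-side annular area A_ann = π/4 × (327² − 176²) = 59650 mm^2
Retraction: pressure acts on the annular area.
P = F / A = 1520 kN / A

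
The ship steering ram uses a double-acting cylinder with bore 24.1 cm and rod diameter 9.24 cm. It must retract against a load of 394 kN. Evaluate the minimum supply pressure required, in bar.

P ≈ 101 bar

Rod-side annular area A_ann = π/4 × (24.1² − 9.24²) = 389.1 cm^2
Retraction: pressure acts on the annular area.
P = F / A = 394 kN / A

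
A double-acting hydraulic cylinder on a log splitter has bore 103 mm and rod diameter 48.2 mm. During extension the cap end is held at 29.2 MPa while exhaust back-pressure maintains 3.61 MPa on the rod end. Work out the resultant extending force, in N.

F ≈ 2.20e5 N

Cap-side area A_cap = π/4 × (103 mm)² = 8332 mm^2
Rod-side annular area A_ann = π/4 × (103² − 48.2²) = 6508 mm^2
Net thrust = P_cap·A_cap − P_rod·A_ann = 2.433e5 N − 23490 N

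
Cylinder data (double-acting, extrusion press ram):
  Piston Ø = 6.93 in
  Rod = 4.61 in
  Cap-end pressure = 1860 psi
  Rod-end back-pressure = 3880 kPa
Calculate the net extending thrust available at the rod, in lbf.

Cap-side area A_cap = π/4 × (6.93 in)² = 37.72 in^2
Rod-side annular area A_ann = π/4 × (6.93² − 4.61²) = 21.03 in^2
Net thrust = P_cap·A_cap − P_rod·A_ann = 70160 lbf − 11830 lbf

F ≈ 58300 lbf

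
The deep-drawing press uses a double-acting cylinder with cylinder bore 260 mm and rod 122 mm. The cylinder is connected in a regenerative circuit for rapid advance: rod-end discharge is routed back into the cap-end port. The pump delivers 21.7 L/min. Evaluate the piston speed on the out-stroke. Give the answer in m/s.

v ≈ 0.0309 m/s

In regeneration the rod-end outflow joins the pump flow into the cap end, so the net volume the pump must supply per unit advance equals the rod cross-section area.
Rod cross-section A_rod = π/4 × (122 mm)² = 11690 mm^2
v = Q_pump / A_rod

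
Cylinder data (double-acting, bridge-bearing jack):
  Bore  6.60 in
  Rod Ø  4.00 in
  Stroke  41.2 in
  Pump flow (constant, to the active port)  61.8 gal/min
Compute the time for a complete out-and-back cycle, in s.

t ≈ 9.67 s

Cap-side area A_cap = π/4 × (6.60 in)² = 34.21 in^2
Rod-side annular area A_ann = π/4 × (6.60² − 4.00²) = 21.65 in^2
t_ext = A_cap·L/Q = 5.924 s
t_ret = A_ann·L/Q = 3.748 s
t_cycle = t_ext + t_ret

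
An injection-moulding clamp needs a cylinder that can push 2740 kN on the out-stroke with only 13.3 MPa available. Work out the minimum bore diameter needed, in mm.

Extension force acts on the full piston face: F = P × (π/4)D².
D = √(4F / (πP)) = √(4 × 2740 kN / (π × 13.3 MPa))

D ≈ 512 mm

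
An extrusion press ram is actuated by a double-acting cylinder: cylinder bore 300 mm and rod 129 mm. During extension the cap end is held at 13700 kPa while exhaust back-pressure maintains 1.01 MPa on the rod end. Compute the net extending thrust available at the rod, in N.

Cap-side area A_cap = π/4 × (300 mm)² = 70690 mm^2
Rod-side annular area A_ann = π/4 × (300² − 129²) = 57620 mm^2
Net thrust = P_cap·A_cap − P_rod·A_ann = 9.684e5 N − 58190 N

F ≈ 9.10e5 N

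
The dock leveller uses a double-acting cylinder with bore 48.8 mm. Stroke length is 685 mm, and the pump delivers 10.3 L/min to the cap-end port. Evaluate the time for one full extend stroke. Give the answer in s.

Cap-side area A_cap = π/4 × (48.8 mm)² = 1870 mm^2
Swept volume V = A × L; t = V / Q = A·L / Q

t ≈ 7.46 s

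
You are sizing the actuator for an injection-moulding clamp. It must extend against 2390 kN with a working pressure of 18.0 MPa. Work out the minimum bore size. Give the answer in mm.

Extension force acts on the full piston face: F = P × (π/4)D².
D = √(4F / (πP)) = √(4 × 2390 kN / (π × 18.0 MPa))

D ≈ 411 mm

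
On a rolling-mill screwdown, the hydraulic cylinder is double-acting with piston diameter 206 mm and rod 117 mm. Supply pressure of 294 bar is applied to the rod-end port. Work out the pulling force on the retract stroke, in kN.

Rod-side annular area A_ann = π/4 × (206² − 117²) = 22580 mm^2
On retraction the pressure acts on the annular area (bore minus rod).
F = P × A_ann

F ≈ 664 kN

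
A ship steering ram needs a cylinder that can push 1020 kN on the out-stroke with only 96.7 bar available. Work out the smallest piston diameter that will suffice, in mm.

D ≈ 366 mm

Extension force acts on the full piston face: F = P × (π/4)D².
D = √(4F / (πP)) = √(4 × 1020 kN / (π × 96.7 bar))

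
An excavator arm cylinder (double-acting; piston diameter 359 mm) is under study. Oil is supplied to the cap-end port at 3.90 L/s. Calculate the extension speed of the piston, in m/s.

v ≈ 0.0385 m/s

Cap-side area A_cap = π/4 × (359 mm)² = 1.012e5 mm^2
v = Q / A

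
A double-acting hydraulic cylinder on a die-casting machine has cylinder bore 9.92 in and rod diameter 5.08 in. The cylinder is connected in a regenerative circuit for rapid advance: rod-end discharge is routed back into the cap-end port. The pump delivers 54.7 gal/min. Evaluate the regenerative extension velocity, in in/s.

v ≈ 10.4 in/s

In regeneration the rod-end outflow joins the pump flow into the cap end, so the net volume the pump must supply per unit advance equals the rod cross-section area.
Rod cross-section A_rod = π/4 × (5.08 in)² = 20.27 in^2
v = Q_pump / A_rod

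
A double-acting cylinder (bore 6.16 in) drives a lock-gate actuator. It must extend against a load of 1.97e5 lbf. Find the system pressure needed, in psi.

Cap-side area A_cap = π/4 × (6.16 in)² = 29.80 in^2
P = F / A = 1.97e5 lbf / A

P ≈ 6610 psi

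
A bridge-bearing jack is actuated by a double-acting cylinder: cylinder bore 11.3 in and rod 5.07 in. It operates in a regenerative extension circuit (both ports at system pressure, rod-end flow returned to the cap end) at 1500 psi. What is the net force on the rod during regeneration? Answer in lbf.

With equal pressure on both faces, forces on the annular region cancel; the net push is pressure × rod cross-section.
Rod cross-section A_rod = π/4 × (5.07 in)² = 20.19 in^2
F = P × A_rod

F ≈ 30300 lbf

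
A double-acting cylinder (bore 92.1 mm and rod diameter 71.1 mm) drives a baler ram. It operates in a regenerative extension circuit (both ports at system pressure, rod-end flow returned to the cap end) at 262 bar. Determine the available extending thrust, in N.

With equal pressure on both faces, forces on the annular region cancel; the net push is pressure × rod cross-section.
Rod cross-section A_rod = π/4 × (71.1 mm)² = 3970 mm^2
F = P × A_rod

F ≈ 1.04e5 N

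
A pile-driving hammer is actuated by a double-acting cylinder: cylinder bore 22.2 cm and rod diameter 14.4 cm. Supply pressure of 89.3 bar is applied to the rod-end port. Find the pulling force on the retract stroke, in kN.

Rod-side annular area A_ann = π/4 × (22.2² − 14.4²) = 224.2 cm^2
On retraction the pressure acts on the annular area (bore minus rod).
F = P × A_ann

F ≈ 200 kN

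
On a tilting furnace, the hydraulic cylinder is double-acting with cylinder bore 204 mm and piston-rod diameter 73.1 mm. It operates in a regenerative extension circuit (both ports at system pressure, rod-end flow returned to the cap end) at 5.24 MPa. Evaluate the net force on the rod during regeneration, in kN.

With equal pressure on both faces, forces on the annular region cancel; the net push is pressure × rod cross-section.
Rod cross-section A_rod = π/4 × (73.1 mm)² = 4197 mm^2
F = P × A_rod

F ≈ 22.0 kN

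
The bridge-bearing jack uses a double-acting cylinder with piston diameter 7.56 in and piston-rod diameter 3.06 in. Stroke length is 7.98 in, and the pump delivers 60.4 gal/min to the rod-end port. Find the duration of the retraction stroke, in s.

Rod-side annular area A_ann = π/4 × (7.56² − 3.06²) = 37.53 in^2
Swept volume V = A × L; t = V / Q = A·L / Q

t ≈ 1.29 s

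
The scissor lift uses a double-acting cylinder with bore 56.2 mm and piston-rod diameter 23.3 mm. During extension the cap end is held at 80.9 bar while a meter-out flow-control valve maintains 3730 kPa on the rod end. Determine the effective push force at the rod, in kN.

F ≈ 12.4 kN

Cap-side area A_cap = π/4 × (56.2 mm)² = 2481 mm^2
Rod-side annular area A_ann = π/4 × (56.2² − 23.3²) = 2054 mm^2
Net thrust = P_cap·A_cap − P_rod·A_ann = 20.07 kN − 7.662 kN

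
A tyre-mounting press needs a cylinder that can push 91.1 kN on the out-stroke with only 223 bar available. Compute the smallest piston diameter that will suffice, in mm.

Extension force acts on the full piston face: F = P × (π/4)D².
D = √(4F / (πP)) = √(4 × 91.1 kN / (π × 223 bar))

D ≈ 72.1 mm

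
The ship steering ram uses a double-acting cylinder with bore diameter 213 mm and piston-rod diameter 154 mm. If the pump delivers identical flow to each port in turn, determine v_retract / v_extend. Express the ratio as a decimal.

v_ret/v_ext ≈ 2.10

Cap-side area A_cap = π/4 × (213 mm)² = 35630 mm^2
Rod-side annular area A_ann = π/4 × (213² − 154²) = 17010 mm^2
For equal Q, v ∝ 1/A, so v_ret/v_ext = A_cap/A_ann.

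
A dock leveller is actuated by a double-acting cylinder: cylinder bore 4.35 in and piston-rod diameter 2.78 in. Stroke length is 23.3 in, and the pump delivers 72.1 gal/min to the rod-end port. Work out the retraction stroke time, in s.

t ≈ 0.738 s

Rod-side annular area A_ann = π/4 × (4.35² − 2.78²) = 8.792 in^2
Swept volume V = A × L; t = V / Q = A·L / Q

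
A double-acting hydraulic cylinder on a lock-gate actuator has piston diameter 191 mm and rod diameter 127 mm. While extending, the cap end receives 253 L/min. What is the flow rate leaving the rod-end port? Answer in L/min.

Cap-side area A_cap = π/4 × (191 mm)² = 28650 mm^2
Rod-side annular area A_ann = π/4 × (191² − 127²) = 15980 mm^2
Piston speed v = Q_in/A_cap; rod-end outflow Q_out = v × A_ann = Q_in × A_ann/A_cap.

Q_out ≈ 141 L/min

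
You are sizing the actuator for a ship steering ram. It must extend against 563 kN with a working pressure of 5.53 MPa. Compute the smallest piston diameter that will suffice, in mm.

Extension force acts on the full piston face: F = P × (π/4)D².
D = √(4F / (πP)) = √(4 × 563 kN / (π × 5.53 MPa))

D ≈ 360 mm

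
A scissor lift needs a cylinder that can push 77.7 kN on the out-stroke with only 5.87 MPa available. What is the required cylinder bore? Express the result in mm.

D ≈ 130 mm

Extension force acts on the full piston face: F = P × (π/4)D².
D = √(4F / (πP)) = √(4 × 77.7 kN / (π × 5.87 MPa))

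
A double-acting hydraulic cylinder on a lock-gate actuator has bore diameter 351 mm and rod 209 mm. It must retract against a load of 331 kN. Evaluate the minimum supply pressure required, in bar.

Rod-side annular area A_ann = π/4 × (351² − 209²) = 62450 mm^2
Retraction: pressure acts on the annular area.
P = F / A = 331 kN / A

P ≈ 53.0 bar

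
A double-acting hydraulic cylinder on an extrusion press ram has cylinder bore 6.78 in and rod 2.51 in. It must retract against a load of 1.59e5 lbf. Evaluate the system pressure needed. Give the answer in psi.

P ≈ 5100 psi

Rod-side annular area A_ann = π/4 × (6.78² − 2.51²) = 31.16 in^2
Retraction: pressure acts on the annular area.
P = F / A = 1.59e5 lbf / A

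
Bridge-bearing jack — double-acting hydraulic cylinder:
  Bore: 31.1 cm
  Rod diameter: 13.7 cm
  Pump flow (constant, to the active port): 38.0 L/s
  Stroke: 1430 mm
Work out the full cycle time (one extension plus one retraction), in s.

Cap-side area A_cap = π/4 × (31.1 cm)² = 759.6 cm^2
Rod-side annular area A_ann = π/4 × (31.1² − 13.7²) = 612.2 cm^2
t_ext = A_cap·L/Q = 2.859 s
t_ret = A_ann·L/Q = 2.304 s
t_cycle = t_ext + t_ret

t ≈ 5.16 s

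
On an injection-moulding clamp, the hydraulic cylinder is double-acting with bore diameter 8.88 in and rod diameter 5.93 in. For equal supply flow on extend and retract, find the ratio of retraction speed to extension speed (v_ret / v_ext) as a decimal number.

v_ret/v_ext ≈ 1.80

Cap-side area A_cap = π/4 × (8.88 in)² = 61.93 in^2
Rod-side annular area A_ann = π/4 × (8.88² − 5.93²) = 34.31 in^2
For equal Q, v ∝ 1/A, so v_ret/v_ext = A_cap/A_ann.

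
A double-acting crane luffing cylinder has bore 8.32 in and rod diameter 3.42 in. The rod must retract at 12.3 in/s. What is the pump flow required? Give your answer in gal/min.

Q ≈ 144 gal/min

Rod-side annular area A_ann = π/4 × (8.32² − 3.42²) = 45.18 in^2
Q = A × v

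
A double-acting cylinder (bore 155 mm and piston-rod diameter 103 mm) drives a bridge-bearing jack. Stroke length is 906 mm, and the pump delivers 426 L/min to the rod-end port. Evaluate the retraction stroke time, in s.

t ≈ 1.34 s

Rod-side annular area A_ann = π/4 × (155² − 103²) = 10540 mm^2
Swept volume V = A × L; t = V / Q = A·L / Q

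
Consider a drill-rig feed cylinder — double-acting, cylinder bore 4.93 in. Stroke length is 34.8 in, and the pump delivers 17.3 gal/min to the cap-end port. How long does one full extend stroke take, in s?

t ≈ 9.97 s

Cap-side area A_cap = π/4 × (4.93 in)² = 19.09 in^2
Swept volume V = A × L; t = V / Q = A·L / Q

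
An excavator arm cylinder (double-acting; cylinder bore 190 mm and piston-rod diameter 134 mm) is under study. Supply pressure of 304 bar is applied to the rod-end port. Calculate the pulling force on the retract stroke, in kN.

Rod-side annular area A_ann = π/4 × (190² − 134²) = 14250 mm^2
On retraction the pressure acts on the annular area (bore minus rod).
F = P × A_ann

F ≈ 433 kN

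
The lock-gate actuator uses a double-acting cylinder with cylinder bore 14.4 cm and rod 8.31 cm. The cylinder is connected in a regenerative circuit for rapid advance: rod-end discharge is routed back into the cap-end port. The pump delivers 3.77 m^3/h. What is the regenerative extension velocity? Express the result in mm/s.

v ≈ 193 mm/s

In regeneration the rod-end outflow joins the pump flow into the cap end, so the net volume the pump must supply per unit advance equals the rod cross-section area.
Rod cross-section A_rod = π/4 × (8.31 cm)² = 54.24 cm^2
v = Q_pump / A_rod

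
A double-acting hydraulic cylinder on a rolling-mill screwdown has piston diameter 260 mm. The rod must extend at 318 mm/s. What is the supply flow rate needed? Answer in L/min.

Cap-side area A_cap = π/4 × (260 mm)² = 53090 mm^2
Q = A × v

Q ≈ 1010 L/min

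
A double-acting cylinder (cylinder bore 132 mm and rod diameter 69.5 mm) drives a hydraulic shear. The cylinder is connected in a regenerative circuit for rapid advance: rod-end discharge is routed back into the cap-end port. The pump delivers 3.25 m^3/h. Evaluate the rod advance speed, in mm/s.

In regeneration the rod-end outflow joins the pump flow into the cap end, so the net volume the pump must supply per unit advance equals the rod cross-section area.
Rod cross-section A_rod = π/4 × (69.5 mm)² = 3794 mm^2
v = Q_pump / A_rod

v ≈ 238 mm/s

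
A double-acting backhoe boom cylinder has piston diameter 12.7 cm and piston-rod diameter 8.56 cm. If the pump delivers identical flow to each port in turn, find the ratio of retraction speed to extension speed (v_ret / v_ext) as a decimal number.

v_ret/v_ext ≈ 1.83

Cap-side area A_cap = π/4 × (12.7 cm)² = 126.7 cm^2
Rod-side annular area A_ann = π/4 × (12.7² − 8.56²) = 69.13 cm^2
For equal Q, v ∝ 1/A, so v_ret/v_ext = A_cap/A_ann.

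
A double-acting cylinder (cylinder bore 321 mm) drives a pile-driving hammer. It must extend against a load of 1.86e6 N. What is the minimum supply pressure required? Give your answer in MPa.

P ≈ 23.0 MPa

Cap-side area A_cap = π/4 × (321 mm)² = 80930 mm^2
P = F / A = 1.86e6 N / A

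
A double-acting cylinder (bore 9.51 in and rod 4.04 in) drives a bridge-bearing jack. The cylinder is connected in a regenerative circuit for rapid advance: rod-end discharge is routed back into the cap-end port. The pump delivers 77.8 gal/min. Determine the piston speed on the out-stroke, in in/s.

In regeneration the rod-end outflow joins the pump flow into the cap end, so the net volume the pump must supply per unit advance equals the rod cross-section area.
Rod cross-section A_rod = π/4 × (4.04 in)² = 12.82 in^2
v = Q_pump / A_rod

v ≈ 23.4 in/s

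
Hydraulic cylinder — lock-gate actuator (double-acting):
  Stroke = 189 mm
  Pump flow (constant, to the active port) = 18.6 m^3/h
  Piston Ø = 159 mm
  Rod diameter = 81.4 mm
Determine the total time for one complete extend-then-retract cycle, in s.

t ≈ 1.26 s

Cap-side area A_cap = π/4 × (159 mm)² = 19860 mm^2
Rod-side annular area A_ann = π/4 × (159² − 81.4²) = 14650 mm^2
t_ext = A_cap·L/Q = 0.7263 s
t_ret = A_ann·L/Q = 0.5360 s
t_cycle = t_ext + t_ret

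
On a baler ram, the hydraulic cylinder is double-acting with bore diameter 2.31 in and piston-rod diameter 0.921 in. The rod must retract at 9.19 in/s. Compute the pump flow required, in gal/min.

Rod-side annular area A_ann = π/4 × (2.31² − 0.921²) = 3.525 in^2
Q = A × v

Q ≈ 8.41 gal/min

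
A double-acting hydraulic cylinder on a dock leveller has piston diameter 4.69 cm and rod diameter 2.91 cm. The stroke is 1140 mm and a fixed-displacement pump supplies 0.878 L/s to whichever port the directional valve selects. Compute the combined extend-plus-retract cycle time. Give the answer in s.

Cap-side area A_cap = π/4 × (4.69 cm)² = 17.28 cm^2
Rod-side annular area A_ann = π/4 × (4.69² − 2.91²) = 10.62 cm^2
t_ext = A_cap·L/Q = 2.243 s
t_ret = A_ann·L/Q = 1.380 s
t_cycle = t_ext + t_ret

t ≈ 3.62 s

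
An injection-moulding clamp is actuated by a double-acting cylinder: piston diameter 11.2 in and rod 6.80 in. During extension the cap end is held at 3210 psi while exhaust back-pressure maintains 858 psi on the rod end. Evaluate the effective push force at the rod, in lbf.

F ≈ 2.63e5 lbf

Cap-side area A_cap = π/4 × (11.2 in)² = 98.52 in^2
Rod-side annular area A_ann = π/4 × (11.2² − 6.80²) = 62.20 in^2
Net thrust = P_cap·A_cap − P_rod·A_ann = 3.163e5 lbf − 53370 lbf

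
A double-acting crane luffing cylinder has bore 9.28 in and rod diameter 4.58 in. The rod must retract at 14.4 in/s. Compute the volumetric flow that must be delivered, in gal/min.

Q ≈ 191 gal/min

Rod-side annular area A_ann = π/4 × (9.28² − 4.58²) = 51.16 in^2
Q = A × v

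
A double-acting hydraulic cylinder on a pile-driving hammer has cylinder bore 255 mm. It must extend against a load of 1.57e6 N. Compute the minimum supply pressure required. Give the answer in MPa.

P ≈ 30.7 MPa

Cap-side area A_cap = π/4 × (255 mm)² = 51070 mm^2
P = F / A = 1.57e6 N / A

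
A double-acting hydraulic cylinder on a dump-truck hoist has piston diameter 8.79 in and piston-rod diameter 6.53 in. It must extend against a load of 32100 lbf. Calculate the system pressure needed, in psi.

P ≈ 529 psi

Cap-side area A_cap = π/4 × (8.79 in)² = 60.68 in^2
P = F / A = 32100 lbf / A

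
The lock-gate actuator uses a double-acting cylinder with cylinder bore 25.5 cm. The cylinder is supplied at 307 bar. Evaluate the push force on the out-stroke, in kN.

F ≈ 1570 kN

Cap-side area A_cap = π/4 × (25.5 cm)² = 510.7 cm^2
F = P × A_cap = 307 bar × A_cap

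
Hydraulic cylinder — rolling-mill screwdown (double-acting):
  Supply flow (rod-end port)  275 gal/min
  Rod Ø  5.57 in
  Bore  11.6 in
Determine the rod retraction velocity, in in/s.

v ≈ 13.0 in/s

Rod-side annular area A_ann = π/4 × (11.6² − 5.57²) = 81.32 in^2
Flow into the rod-end port fills the annular volume.
v = Q / A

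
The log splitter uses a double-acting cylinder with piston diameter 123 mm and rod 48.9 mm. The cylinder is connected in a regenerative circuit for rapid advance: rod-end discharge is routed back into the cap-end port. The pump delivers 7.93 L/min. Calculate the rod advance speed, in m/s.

In regeneration the rod-end outflow joins the pump flow into the cap end, so the net volume the pump must supply per unit advance equals the rod cross-section area.
Rod cross-section A_rod = π/4 × (48.9 mm)² = 1878 mm^2
v = Q_pump / A_rod

v ≈ 0.0704 m/s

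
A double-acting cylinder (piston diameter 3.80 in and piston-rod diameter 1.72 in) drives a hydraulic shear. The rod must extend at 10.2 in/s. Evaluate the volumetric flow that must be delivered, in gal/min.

Cap-side area A_cap = π/4 × (3.80 in)² = 11.34 in^2
Q = A × v

Q ≈ 30.0 gal/min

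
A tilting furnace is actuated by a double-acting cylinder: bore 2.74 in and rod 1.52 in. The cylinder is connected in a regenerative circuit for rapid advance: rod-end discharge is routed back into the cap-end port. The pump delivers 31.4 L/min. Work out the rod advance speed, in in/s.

In regeneration the rod-end outflow joins the pump flow into the cap end, so the net volume the pump must supply per unit advance equals the rod cross-section area.
Rod cross-section A_rod = π/4 × (1.52 in)² = 1.815 in^2
v = Q_pump / A_rod

v ≈ 17.6 in/s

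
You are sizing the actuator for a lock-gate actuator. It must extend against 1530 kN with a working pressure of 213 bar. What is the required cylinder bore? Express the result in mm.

Extension force acts on the full piston face: F = P × (π/4)D².
D = √(4F / (πP)) = √(4 × 1530 kN / (π × 213 bar))

D ≈ 302 mm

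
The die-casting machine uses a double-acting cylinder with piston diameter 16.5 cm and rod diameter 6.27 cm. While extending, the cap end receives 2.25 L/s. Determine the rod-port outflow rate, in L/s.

Q_out ≈ 1.93 L/s

Cap-side area A_cap = π/4 × (16.5 cm)² = 213.8 cm^2
Rod-side annular area A_ann = π/4 × (16.5² − 6.27²) = 182.9 cm^2
Piston speed v = Q_in/A_cap; rod-end outflow Q_out = v × A_ann = Q_in × A_ann/A_cap.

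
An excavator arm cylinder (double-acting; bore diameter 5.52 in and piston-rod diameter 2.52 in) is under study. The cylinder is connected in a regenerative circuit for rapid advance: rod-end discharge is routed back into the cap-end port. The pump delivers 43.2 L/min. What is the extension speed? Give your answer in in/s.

In regeneration the rod-end outflow joins the pump flow into the cap end, so the net volume the pump must supply per unit advance equals the rod cross-section area.
Rod cross-section A_rod = π/4 × (2.52 in)² = 4.988 in^2
v = Q_pump / A_rod

v ≈ 8.81 in/s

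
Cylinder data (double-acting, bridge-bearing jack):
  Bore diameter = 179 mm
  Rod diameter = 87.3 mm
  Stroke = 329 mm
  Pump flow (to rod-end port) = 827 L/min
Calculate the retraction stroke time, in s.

Rod-side annular area A_ann = π/4 × (179² − 87.3²) = 19180 mm^2
Swept volume V = A × L; t = V / Q = A·L / Q

t ≈ 0.458 s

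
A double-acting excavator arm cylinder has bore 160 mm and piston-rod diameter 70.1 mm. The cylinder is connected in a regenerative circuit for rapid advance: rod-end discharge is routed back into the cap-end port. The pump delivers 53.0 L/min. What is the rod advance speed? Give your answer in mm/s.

In regeneration the rod-end outflow joins the pump flow into the cap end, so the net volume the pump must supply per unit advance equals the rod cross-section area.
Rod cross-section A_rod = π/4 × (70.1 mm)² = 3859 mm^2
v = Q_pump / A_rod

v ≈ 229 mm/s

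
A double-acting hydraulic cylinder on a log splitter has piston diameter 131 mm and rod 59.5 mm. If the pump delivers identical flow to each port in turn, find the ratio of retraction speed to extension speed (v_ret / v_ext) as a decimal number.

v_ret/v_ext ≈ 1.26

Cap-side area A_cap = π/4 × (131 mm)² = 13480 mm^2
Rod-side annular area A_ann = π/4 × (131² − 59.5²) = 10700 mm^2
For equal Q, v ∝ 1/A, so v_ret/v_ext = A_cap/A_ann.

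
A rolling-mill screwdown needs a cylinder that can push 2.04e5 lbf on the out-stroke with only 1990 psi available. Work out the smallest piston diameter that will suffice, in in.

Extension force acts on the full piston face: F = P × (π/4)D².
D = √(4F / (πP)) = √(4 × 2.04e5 lbf / (π × 1990 psi))

D ≈ 11.4 in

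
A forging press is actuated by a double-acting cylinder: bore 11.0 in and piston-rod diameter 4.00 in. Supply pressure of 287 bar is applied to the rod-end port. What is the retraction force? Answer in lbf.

F ≈ 3.43e5 lbf

Rod-side annular area A_ann = π/4 × (11.0² − 4.00²) = 82.47 in^2
On retraction the pressure acts on the annular area (bore minus rod).
F = P × A_ann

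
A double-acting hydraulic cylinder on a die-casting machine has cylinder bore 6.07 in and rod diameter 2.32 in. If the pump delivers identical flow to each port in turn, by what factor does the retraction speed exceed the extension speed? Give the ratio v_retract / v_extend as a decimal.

Cap-side area A_cap = π/4 × (6.07 in)² = 28.94 in^2
Rod-side annular area A_ann = π/4 × (6.07² − 2.32²) = 24.71 in^2
For equal Q, v ∝ 1/A, so v_ret/v_ext = A_cap/A_ann.

v_ret/v_ext ≈ 1.17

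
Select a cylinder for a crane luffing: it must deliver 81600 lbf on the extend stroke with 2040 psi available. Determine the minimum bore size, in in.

Extension force acts on the full piston face: F = P × (π/4)D².
D = √(4F / (πP)) = √(4 × 81600 lbf / (π × 2040 psi))

D ≈ 7.14 in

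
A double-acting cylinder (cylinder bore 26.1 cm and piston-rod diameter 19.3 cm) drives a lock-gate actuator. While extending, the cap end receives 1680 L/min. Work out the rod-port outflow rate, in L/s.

Cap-side area A_cap = π/4 × (26.1 cm)² = 535.0 cm^2
Rod-side annular area A_ann = π/4 × (26.1² − 19.3²) = 242.5 cm^2
Piston speed v = Q_in/A_cap; rod-end outflow Q_out = v × A_ann = Q_in × A_ann/A_cap.

Q_out ≈ 12.7 L/s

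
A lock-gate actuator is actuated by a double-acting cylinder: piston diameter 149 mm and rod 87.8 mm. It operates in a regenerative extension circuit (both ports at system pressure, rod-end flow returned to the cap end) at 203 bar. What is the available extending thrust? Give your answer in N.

With equal pressure on both faces, forces on the annular region cancel; the net push is pressure × rod cross-section.
Rod cross-section A_rod = π/4 × (87.8 mm)² = 6055 mm^2
F = P × A_rod

F ≈ 1.23e5 N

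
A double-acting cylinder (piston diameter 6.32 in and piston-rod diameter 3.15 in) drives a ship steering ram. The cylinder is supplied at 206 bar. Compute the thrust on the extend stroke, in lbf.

F ≈ 93700 lbf

Cap-side area A_cap = π/4 × (6.32 in)² = 31.37 in^2
F = P × A_cap = 206 bar × A_cap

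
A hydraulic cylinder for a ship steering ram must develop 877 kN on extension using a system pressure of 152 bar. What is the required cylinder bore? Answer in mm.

Extension force acts on the full piston face: F = P × (π/4)D².
D = √(4F / (πP)) = √(4 × 877 kN / (π × 152 bar))

D ≈ 271 mm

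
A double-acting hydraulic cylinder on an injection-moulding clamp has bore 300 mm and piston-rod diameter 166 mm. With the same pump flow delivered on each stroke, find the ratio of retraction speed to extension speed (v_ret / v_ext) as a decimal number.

Cap-side area A_cap = π/4 × (300 mm)² = 70690 mm^2
Rod-side annular area A_ann = π/4 × (300² − 166²) = 49040 mm^2
For equal Q, v ∝ 1/A, so v_ret/v_ext = A_cap/A_ann.

v_ret/v_ext ≈ 1.44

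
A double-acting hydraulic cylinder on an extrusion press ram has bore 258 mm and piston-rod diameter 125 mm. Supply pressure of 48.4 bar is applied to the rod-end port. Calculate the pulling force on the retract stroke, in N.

F ≈ 1.94e5 N

Rod-side annular area A_ann = π/4 × (258² − 125²) = 40010 mm^2
On retraction the pressure acts on the annular area (bore minus rod).
F = P × A_ann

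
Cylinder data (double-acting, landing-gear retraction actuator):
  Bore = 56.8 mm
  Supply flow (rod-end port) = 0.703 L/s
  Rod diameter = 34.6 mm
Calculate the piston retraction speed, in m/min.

v ≈ 26.5 m/min

Rod-side annular area A_ann = π/4 × (56.8² − 34.6²) = 1594 mm^2
Flow into the rod-end port fills the annular volume.
v = Q / A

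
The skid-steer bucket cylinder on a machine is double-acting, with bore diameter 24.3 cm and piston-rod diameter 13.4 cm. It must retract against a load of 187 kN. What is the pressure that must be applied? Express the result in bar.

P ≈ 57.9 bar

Rod-side annular area A_ann = π/4 × (24.3² − 13.4²) = 322.7 cm^2
Retraction: pressure acts on the annular area.
P = F / A = 187 kN / A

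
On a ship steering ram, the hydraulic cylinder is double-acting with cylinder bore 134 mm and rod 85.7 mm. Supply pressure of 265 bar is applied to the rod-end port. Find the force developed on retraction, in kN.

Rod-side annular area A_ann = π/4 × (134² − 85.7²) = 8334 mm^2
On retraction the pressure acts on the annular area (bore minus rod).
F = P × A_ann

F ≈ 221 kN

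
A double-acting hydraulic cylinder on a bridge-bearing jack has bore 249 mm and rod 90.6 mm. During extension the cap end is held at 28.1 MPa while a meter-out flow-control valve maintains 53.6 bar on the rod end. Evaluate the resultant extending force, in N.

F ≈ 1.14e6 N

Cap-side area A_cap = π/4 × (249 mm)² = 48700 mm^2
Rod-side annular area A_ann = π/4 × (249² − 90.6²) = 42250 mm^2
Net thrust = P_cap·A_cap − P_rod·A_ann = 1.368e6 N − 2.265e5 N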